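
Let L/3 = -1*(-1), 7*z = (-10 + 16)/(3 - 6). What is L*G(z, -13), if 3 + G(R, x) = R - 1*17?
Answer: -426/7 ≈ -60.857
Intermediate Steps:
z = -2/7 (z = ((-10 + 16)/(3 - 6))/7 = (6/(-3))/7 = (6*(-⅓))/7 = (⅐)*(-2) = -2/7 ≈ -0.28571)
G(R, x) = -20 + R (G(R, x) = -3 + (R - 1*17) = -3 + (R - 17) = -3 + (-17 + R) = -20 + R)
L = 3 (L = 3*(-1*(-1)) = 3*1 = 3)
L*G(z, -13) = 3*(-20 - 2/7) = 3*(-142/7) = -426/7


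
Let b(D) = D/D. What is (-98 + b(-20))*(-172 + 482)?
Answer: -30070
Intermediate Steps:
b(D) = 1
(-98 + b(-20))*(-172 + 482) = (-98 + 1)*(-172 + 482) = -97*310 = -30070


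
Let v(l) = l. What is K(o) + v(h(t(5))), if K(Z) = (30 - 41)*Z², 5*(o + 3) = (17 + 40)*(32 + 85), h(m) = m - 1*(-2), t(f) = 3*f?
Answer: -487032451/25 ≈ -1.9481e+7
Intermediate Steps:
h(m) = 2 + m (h(m) = m + 2 = 2 + m)
o = 6654/5 (o = -3 + ((17 + 40)*(32 + 85))/5 = -3 + (57*117)/5 = -3 + (⅕)*6669 = -3 + 6669/5 = 6654/5 ≈ 1330.8)
K(Z) = -11*Z²
K(o) + v(h(t(5))) = -11*(6654/5)² + (2 + 3*5) = -11*44275716/25 + (2 + 15) = -487032876/25 + 17 = -487032451/25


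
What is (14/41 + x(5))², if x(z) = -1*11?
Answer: 190969/1681 ≈ 113.60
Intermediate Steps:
x(z) = -11
(14/41 + x(5))² = (14/41 - 11)² = (-437/41)² = 190969/1681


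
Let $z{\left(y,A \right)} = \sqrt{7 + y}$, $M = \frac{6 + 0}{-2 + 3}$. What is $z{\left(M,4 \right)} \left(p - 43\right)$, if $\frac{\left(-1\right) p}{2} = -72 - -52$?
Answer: $- 3 \sqrt{13} \approx -10.817$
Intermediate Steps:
$p = 40$ ($p = - 2 \left(-72 - -52\right) = - 2 \left(-72 + 52\right) = \left(-2\right) \left(-20\right) = 40$)
$M = 6$ ($M = \frac{6}{1} = 6 \cdot 1 = 6$)
$z{\left(M,4 \right)} \left(p - 43\right) = \sqrt{7 + 6} \left(40 - 43\right) = \sqrt{13} \left(-3\right) = - 3 \sqrt{13}$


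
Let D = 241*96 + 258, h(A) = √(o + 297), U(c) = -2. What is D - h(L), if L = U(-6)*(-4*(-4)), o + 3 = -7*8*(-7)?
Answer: 23394 - 7*√14 ≈ 23368.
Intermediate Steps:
o = 389 (o = -3 - 7*8*(-7) = -3 - 56*(-7) = -3 + 392 = 389)
L = -32 (L = -(-8)*(-4) = -2*16 = -32)
h(A) = 7*√14 (h(A) = √(389 + 297) = √686 = 7*√14)
D = 23394 (D = 23136 + 258 = 23394)
D - h(L) = 23394 - 7*√14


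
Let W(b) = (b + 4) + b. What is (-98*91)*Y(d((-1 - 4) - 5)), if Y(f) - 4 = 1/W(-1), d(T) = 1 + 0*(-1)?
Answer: -40131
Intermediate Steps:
W(b) = 4 + 2*b (W(b) = (4 + b) + b = 4 + 2*b)
d(T) = 1 (d(T) = 1 + 0 = 1)
Y(f) = 9/2 (Y(f) = 4 + 1/(4 + 2*(-1)) = 4 + 1/(4 - 2) = 4 + 1/2 = 4 + ½ = 9/2)
(-98*91)*Y(d((-1 - 4) - 5)) = -98*91*(9/2) = -8918*9/2 = -40131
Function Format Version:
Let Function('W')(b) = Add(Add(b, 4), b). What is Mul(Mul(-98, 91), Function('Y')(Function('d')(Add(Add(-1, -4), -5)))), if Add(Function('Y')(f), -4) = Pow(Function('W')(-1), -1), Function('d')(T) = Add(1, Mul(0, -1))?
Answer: -40131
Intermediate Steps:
Function('W')(b) = Add(4, Mul(2, b)) (Function('W')(b) = Add(Add(4, b), b) = Add(4, Mul(2, b)))
Function('d')(T) = 1 (Function('d')(T) = Add(1, 0) = 1)
Function('Y')(f) = Rational(9, 2) (Function('Y')(f) = Add(4, Pow(Add(4, Mul(2, -1)), -1)) = Add(4, Pow(Add(4, -2), -1)) = Add(4, Pow(2, -1)) = Add(4, Rational(1, 2)) = Rational(9, 2))
Mul(Mul(-98, 91), Function('Y')(Function('d')(Add(Add(-1, -4), -5)))) = Mul(Mul(-98, 91), Rational(9, 2)) = Mul(-8918, Rational(9, 2)) = -40131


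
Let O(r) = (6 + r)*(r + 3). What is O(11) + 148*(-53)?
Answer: -7606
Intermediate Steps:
O(r) = (3 + r)*(6 + r) (O(r) = (6 + r)*(3 + r) = (3 + r)*(6 + r))
O(11) + 148*(-53) = (18 + 11² + 9*11) + 148*(-53) = (18 + 121 + 99) - 7844 = 238 - 7844 = -7606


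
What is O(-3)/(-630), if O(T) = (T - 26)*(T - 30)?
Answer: -319/210 ≈ -1.5190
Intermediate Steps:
O(T) = (-30 + T)*(-26 + T) (O(T) = (-26 + T)*(-30 + T) = (-30 + T)*(-26 + T))
O(-3)/(-630) = (780 + (-3)² - 56*(-3))/(-630) = (780 + 9 + 168)*(-1/630) = 957*(-1/630) = -319/210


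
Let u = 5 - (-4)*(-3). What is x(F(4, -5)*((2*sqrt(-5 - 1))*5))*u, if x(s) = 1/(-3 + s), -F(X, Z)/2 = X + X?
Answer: 7/51203 - 1120*I*sqrt(6)/153609 ≈ 0.00013671 - 0.01786*I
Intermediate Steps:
F(X, Z) = -4*X (F(X, Z) = -2*(X + X) = -4*X)
u = -7 (u = 5 - 1*12 = 5 - 12 = -7)
x(F(4, -5)*((2*sqrt(-5 - 1))*5))*u = -7/(-3 + (-4*4)*((2*sqrt(-5 - 1))*5)) = -7/(-3 - 16*2*sqrt(-6)*5) = -7/(-3 - 16*2*(I*sqrt(6))*5) = -7/(-3 - 16*2*I*sqrt(6)*5) = -7/(-3 - 160*I*sqrt(6))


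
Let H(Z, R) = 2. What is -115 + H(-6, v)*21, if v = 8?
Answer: -73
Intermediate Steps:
-115 + H(-6, v)*21 = -115 + 2*21 = -115 + 42 = -73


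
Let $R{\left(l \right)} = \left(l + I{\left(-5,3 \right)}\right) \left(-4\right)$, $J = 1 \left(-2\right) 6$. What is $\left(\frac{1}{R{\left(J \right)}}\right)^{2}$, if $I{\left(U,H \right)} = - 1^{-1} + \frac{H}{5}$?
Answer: $\frac{25}{61504} \approx 0.00040648$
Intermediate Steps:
$I{\left(U,H \right)} = -1 + \frac{H}{5}$ ($I{\left(U,H \right)} = \left(-1\right) 1 + H \frac{1}{5} = -1 + \frac{H}{5}$)
$J = -12$ ($J = \left(-2\right) 6 = -12$)
$R{\left(l \right)} = \frac{8}{5} - 4 l$ ($R{\left(l \right)} = \left(l + \left(-1 + \frac{1}{5} \cdot 3\right)\right) \left(-4\right) = \left(l + \left(-1 + \frac{3}{5}\right)\right) \left(-4\right) = \left(l - \frac{2}{5}\right) \left(-4\right) = \left(- \frac{2}{5} + l\right) \left(-4\right) = \frac{8}{5} - 4 l$)
$\left(\frac{1}{R{\left(J \right)}}\right)^{2} = \left(\frac{1}{\frac{8}{5} - -48}\right)^{2} = \left(\frac{1}{\frac{8}{5} + 48}\right)^{2} = \left(\frac{1}{\frac{248}{5}}\right)^{2} = \left(\frac{5}{248}\right)^{2} = \frac{25}{61504}$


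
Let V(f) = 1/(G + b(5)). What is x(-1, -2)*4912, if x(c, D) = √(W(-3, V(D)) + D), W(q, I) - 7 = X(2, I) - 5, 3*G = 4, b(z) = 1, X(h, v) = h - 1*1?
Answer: 4912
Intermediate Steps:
X(h, v) = -1 + h (X(h, v) = h - 1 = -1 + h)
G = 4/3 (G = (⅓)*4 = 4/3 ≈ 1.3333)
V(f) = 3/7 (V(f) = 1/(4/3 + 1) = 1/(7/3) = 3/7)
W(q, I) = 3 (W(q, I) = 7 + ((-1 + 2) - 5) = 7 + (1 - 5) = 7 - 4 = 3)
x(c, D) = √(3 + D)
x(-1, -2)*4912 = √(3 - 2)*4912 = √1*4912 = 1*4912 = 4912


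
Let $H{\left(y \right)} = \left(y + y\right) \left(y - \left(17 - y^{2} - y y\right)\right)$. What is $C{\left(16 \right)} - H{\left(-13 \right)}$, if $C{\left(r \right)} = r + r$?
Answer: $8040$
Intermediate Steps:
$C{\left(r \right)} = 2 r$
$H{\left(y \right)} = 2 y \left(-17 + y + 2 y^{2}\right)$ ($H{\left(y \right)} = 2 y \left(y + \left(\left(y^{2} + y^{2}\right) - 17\right)\right) = 2 y \left(y + \left(2 y^{2} - 17\right)\right) = 2 y \left(y + \left(-17 + 2 y^{2}\right)\right) = 2 y \left(-17 + y + 2 y^{2}\right)$)
$C{\left(16 \right)} - H{\left(-13 \right)} = 2 \cdot 16 - 2 \left(-13\right) \left(-17 - 13 + 2 \left(-13\right)^{2}\right) = 32 - 2 \left(-13\right) \left(-17 - 13 + 2 \cdot 169\right) = 32 - 2 \left(-13\right) \left(-17 - 13 + 338\right) = 32 - 2 \left(-13\right) 308 = 32 - -8008 = 32 + 8008 = 8040$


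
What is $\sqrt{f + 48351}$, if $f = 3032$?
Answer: $\sqrt{51383} \approx 226.68$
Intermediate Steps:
$\sqrt{f + 48351} = \sqrt{3032 + 48351} = \sqrt{51383}$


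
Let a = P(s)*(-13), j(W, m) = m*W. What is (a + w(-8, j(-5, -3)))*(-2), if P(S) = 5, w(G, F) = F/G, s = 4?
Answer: 535/4 ≈ 133.75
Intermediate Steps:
j(W, m) = W*m
a = -65 (a = 5*(-13) = -65)
(a + w(-8, j(-5, -3)))*(-2) = (-65 - 5*(-3)/(-8))*(-2) = (-65 + 15*(-⅛))*(-2) = (-65 - 15/8)*(-2) = -535/8*(-2) = 535/4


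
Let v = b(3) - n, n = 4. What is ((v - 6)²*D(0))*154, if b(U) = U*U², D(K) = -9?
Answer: -400554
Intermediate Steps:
b(U) = U³
v = 23 (v = 3³ - 1*4 = 27 - 4 = 23)
((v - 6)²*D(0))*154 = ((23 - 6)²*(-9))*154 = (17²*(-9))*154 = (289*(-9))*154 = -2601*154 = -400554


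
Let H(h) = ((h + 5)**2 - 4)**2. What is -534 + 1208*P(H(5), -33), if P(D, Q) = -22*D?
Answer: -244924950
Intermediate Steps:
H(h) = (-4 + (5 + h)**2)**2 (H(h) = ((5 + h)**2 - 4)**2 = (-4 + (5 + h)**2)**2)
-534 + 1208*P(H(5), -33) = -534 + 1208*(-22*(-4 + (5 + 5)**2)**2) = -534 + 1208*(-22*(-4 + 10**2)**2) = -534 + 1208*(-22*(-4 + 100)**2) = -534 + 1208*(-22*96**2) = -534 + 1208*(-22*9216) = -534 + 1208*(-202752) = -534 - 244924416 = -244924950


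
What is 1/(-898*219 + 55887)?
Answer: -1/140775 ≈ -7.1035e-6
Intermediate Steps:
1/(-898*219 + 55887) = 1/(-196662 + 55887) = 1/(-140775) = -1/140775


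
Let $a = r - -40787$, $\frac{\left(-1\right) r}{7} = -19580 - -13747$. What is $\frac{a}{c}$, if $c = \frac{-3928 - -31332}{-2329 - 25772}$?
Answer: $- \frac{67457277}{806} \approx -83694.0$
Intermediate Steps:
$r = 40831$ ($r = - 7 \left(-19580 - -13747\right) = - 7 \left(-19580 + 13747\right) = \left(-7\right) \left(-5833\right) = 40831$)
$c = - \frac{1612}{1653}$ ($c = \frac{-3928 + 31332}{-28101} = 27404 \left(- \frac{1}{28101}\right) = - \frac{1612}{1653} \approx -0.9752$)
$a = 81618$ ($a = 40831 - -40787 = 40831 + 40787 = 81618$)
$\frac{a}{c} = \frac{81618}{- \frac{1612}{1653}} = 81618 \left(- \frac{1653}{1612}\right) = - \frac{67457277}{806}$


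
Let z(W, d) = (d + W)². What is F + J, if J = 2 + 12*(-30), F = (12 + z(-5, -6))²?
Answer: 17331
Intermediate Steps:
z(W, d) = (W + d)²
F = 17689 (F = (12 + (-5 - 6)²)² = (12 + (-11)²)² = (12 + 121)² = 133² = 17689)
J = -358 (J = 2 - 360 = -358)
F + J = 17689 - 358 = 17331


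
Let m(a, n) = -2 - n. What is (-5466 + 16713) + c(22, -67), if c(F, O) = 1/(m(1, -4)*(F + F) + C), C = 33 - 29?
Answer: 1034725/92 ≈ 11247.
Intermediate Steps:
C = 4
c(F, O) = 1/(4 + 4*F) (c(F, O) = 1/((-2 - 1*(-4))*(F + F) + 4) = 1/((-2 + 4)*(2*F) + 4) = 1/(2*(2*F) + 4) = 1/(4*F + 4) = 1/(4 + 4*F))
(-5466 + 16713) + c(22, -67) = (-5466 + 16713) + 1/(4*(1 + 22)) = 11247 + (¼)/23 = 11247 + (¼)*(1/23) = 11247 + 1/92 = 1034725/92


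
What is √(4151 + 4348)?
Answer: √8499 ≈ 92.190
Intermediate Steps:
√(4151 + 4348) = √8499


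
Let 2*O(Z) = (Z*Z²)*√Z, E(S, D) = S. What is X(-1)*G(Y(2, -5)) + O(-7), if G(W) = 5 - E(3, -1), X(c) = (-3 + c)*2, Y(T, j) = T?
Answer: -16 - 343*I*√7/2 ≈ -16.0 - 453.75*I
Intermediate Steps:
X(c) = -6 + 2*c
O(Z) = Z^(7/2)/2 (O(Z) = ((Z*Z²)*√Z)/2 = (Z³*√Z)/2 = Z^(7/2)/2)
G(W) = 2 (G(W) = 5 - 1*3 = 5 - 3 = 2)
X(-1)*G(Y(2, -5)) + O(-7) = (-6 + 2*(-1))*2 + (-7)^(7/2)/2 = (-6 - 2)*2 + (-343*I*√7)/2 = -8*2 - 343*I*√7/2 = -16 - 343*I*√7/2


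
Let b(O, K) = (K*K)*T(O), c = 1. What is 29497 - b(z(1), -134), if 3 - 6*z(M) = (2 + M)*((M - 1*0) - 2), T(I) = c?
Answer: 11541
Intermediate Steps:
T(I) = 1
z(M) = 1/2 - (-2 + M)*(2 + M)/6 (z(M) = 1/2 - (2 + M)*((M - 1*0) - 2)/6 = 1/2 - (2 + M)*((M + 0) - 2)/6 = 1/2 - (2 + M)*(M - 2)/6 = 1/2 - (2 + M)*(-2 + M)/6 = 1/2 - (-2 + M)*(2 + M)/6)
b(O, K) = K**2 (b(O, K) = (K*K)*1 = K**2*1 = K**2)
29497 - b(z(1), -134) = 29497 - 1*(-134)**2 = 29497 - 1*17956 = 29497 - 17956 = 11541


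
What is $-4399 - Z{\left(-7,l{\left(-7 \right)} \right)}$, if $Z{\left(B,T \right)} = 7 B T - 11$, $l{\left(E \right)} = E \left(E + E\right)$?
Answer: $414$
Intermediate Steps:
$l{\left(E \right)} = 2 E^{2}$ ($l{\left(E \right)} = E 2 E = 2 E^{2}$)
$Z{\left(B,T \right)} = -11 + 7 B T$ ($Z{\left(B,T \right)} = 7 B T - 11 = -11 + 7 B T$)
$-4399 - Z{\left(-7,l{\left(-7 \right)} \right)} = -4399 - \left(-11 + 7 \left(-7\right) 2 \left(-7\right)^{2}\right) = -4399 - \left(-11 + 7 \left(-7\right) 2 \cdot 49\right) = -4399 - \left(-11 + 7 \left(-7\right) 98\right) = -4399 - \left(-11 - 4802\right) = -4399 - -4813 = -4399 + 4813 = 414$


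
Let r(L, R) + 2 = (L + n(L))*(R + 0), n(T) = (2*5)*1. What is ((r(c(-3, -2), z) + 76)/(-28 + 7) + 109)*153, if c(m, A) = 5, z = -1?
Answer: 113730/7 ≈ 16247.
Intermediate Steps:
n(T) = 10 (n(T) = 10*1 = 10)
r(L, R) = -2 + R*(10 + L) (r(L, R) = -2 + (L + 10)*(R + 0) = -2 + (10 + L)*R = -2 + R*(10 + L))
((r(c(-3, -2), z) + 76)/(-28 + 7) + 109)*153 = (((-2 + 10*(-1) + 5*(-1)) + 76)/(-28 + 7) + 109)*153 = (((-2 - 10 - 5) + 76)/(-21) + 109)*153 = ((-17 + 76)*(-1/21) + 109)*153 = (59*(-1/21) + 109)*153 = (-59/21 + 109)*153 = (2230/21)*153 = 113730/7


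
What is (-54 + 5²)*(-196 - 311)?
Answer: 14703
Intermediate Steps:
(-54 + 5²)*(-196 - 311) = (-54 + 25)*(-507) = -29*(-507) = 14703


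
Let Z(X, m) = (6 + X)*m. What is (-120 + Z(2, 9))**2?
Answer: 2304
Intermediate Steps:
Z(X, m) = m*(6 + X)
(-120 + Z(2, 9))**2 = (-120 + 9*(6 + 2))**2 = (-120 + 9*8)**2 = (-120 + 72)**2 = (-48)**2 = 2304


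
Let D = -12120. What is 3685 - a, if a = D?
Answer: 15805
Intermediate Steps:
a = -12120
3685 - a = 3685 - 1*(-12120) = 3685 + 12120 = 15805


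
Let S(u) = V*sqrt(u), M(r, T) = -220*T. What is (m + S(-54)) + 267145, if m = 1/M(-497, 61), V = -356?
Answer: 3585085899/13420 - 1068*I*sqrt(6) ≈ 2.6715e+5 - 2616.1*I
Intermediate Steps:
S(u) = -356*sqrt(u)
m = -1/13420 (m = 1/(-220*61) = 1/(-13420) = -1/13420 ≈ -7.4516e-5)
(m + S(-54)) + 267145 = (-1/13420 - 1068*I*sqrt(6)) + 267145 = 3585085899/13420 - 1068*I*sqrt(6)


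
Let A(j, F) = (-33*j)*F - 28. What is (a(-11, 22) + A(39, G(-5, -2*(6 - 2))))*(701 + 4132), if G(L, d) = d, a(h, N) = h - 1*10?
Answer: 49523751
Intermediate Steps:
a(h, N) = -10 + h (a(h, N) = h - 10 = -10 + h)
A(j, F) = -28 - 33*F*j (A(j, F) = -33*F*j - 28 = -28 - 33*F*j)
(a(-11, 22) + A(39, G(-5, -2*(6 - 2))))*(701 + 4132) = ((-10 - 11) + (-28 - 33*(-2*(6 - 2))*39))*(701 + 4132) = (-21 + (-28 - 33*(-2*4)*39))*4833 = (-21 + (-28 - 33*(-8)*39))*4833 = (-21 + (-28 + 10296))*4833 = (-21 + 10268)*4833 = 10247*4833 = 49523751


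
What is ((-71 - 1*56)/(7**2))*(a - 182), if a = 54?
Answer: 16256/49 ≈ 331.75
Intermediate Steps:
((-71 - 1*56)/(7**2))*(a - 182) = ((-71 - 1*56)/(7**2))*(54 - 182) = ((-71 - 56)/49)*(-128) = -127*1/49*(-128) = -127/49*(-128) = 16256/49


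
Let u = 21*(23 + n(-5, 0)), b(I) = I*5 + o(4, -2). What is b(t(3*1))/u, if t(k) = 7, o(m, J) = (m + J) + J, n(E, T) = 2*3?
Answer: 5/87 ≈ 0.057471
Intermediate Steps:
n(E, T) = 6
o(m, J) = m + 2*J (o(m, J) = (J + m) + J = m + 2*J)
b(I) = 5*I (b(I) = I*5 + (4 + 2*(-2)) = 5*I + (4 - 4) = 5*I + 0 = 5*I)
u = 609 (u = 21*(23 + 6) = 21*29 = 609)
b(t(3*1))/u = (5*7)/609 = 35*(1/609) = 5/87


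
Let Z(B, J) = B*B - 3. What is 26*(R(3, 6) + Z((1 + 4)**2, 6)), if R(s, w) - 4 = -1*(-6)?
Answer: 16432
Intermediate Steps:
R(s, w) = 10 (R(s, w) = 4 - 1*(-6) = 4 + 6 = 10)
Z(B, J) = -3 + B**2 (Z(B, J) = B**2 - 3 = -3 + B**2)
26*(R(3, 6) + Z((1 + 4)**2, 6)) = 26*(10 + (-3 + ((1 + 4)**2)**2)) = 26*(10 + (-3 + (5**2)**2)) = 26*(10 + (-3 + 25**2)) = 26*(10 + (-3 + 625)) = 26*(10 + 622) = 26*632 = 16432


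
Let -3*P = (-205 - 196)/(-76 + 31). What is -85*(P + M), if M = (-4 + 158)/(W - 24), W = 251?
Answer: 1194029/6129 ≈ 194.82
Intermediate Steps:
M = 154/227 (M = (-4 + 158)/(251 - 24) = 154/227 ≈ 0.67841)
P = -401/135 (P = -(-205 - 196)/(3*(-76 + 31)) = -(-401)/(3*(-45)) = -(-401)*(-1)/(3*45) = -⅓*401/45 = -401/135 ≈ -2.9704)
-85*(P + M) = -85*(-401/135 + 154/227) = -85*(-70237/30645) = 1194029/6129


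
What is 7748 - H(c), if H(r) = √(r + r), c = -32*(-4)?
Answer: 7732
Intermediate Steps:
c = 128
H(r) = √2*√r (H(r) = √(2*r) = √2*√r)
7748 - H(c) = 7748 - √2*√128 = 7748 - √2*8*√2 = 7748 - 1*16 = 7748 - 16 = 7732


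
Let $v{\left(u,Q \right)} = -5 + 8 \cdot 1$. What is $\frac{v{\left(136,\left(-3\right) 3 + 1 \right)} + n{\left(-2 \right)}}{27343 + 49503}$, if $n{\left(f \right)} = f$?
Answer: $\frac{1}{76846} \approx 1.3013 \cdot 10^{-5}$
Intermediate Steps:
$v{\left(u,Q \right)} = 3$ ($v{\left(u,Q \right)} = -5 + 8 = 3$)
$\frac{v{\left(136,\left(-3\right) 3 + 1 \right)} + n{\left(-2 \right)}}{27343 + 49503} = \frac{3 - 2}{27343 + 49503} = 1 \cdot \frac{1}{76846} = \frac{1}{76846}$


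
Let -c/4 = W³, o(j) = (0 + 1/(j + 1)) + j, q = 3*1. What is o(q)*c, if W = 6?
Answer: -2808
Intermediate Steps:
q = 3
o(j) = j + 1/(1 + j) (o(j) = (0 + 1/(1 + j)) + j = 1/(1 + j) + j = j + 1/(1 + j))
c = -864 (c = -4*6³ = -4*216 = -864)
o(q)*c = ((1 + 3 + 3²)/(1 + 3))*(-864) = ((1 + 3 + 9)/4)*(-864) = ((¼)*13)*(-864) = (13/4)*(-864) = -2808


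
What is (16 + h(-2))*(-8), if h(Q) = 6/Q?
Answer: -104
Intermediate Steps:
(16 + h(-2))*(-8) = (16 + 6/(-2))*(-8) = (16 + 6*(-½))*(-8) = (16 - 3)*(-8) = 13*(-8) = -104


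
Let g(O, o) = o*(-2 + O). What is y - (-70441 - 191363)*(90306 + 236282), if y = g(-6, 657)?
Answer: 85502039496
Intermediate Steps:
y = -5256 (y = 657*(-2 - 6) = 657*(-8) = -5256)
y - (-70441 - 191363)*(90306 + 236282) = -5256 - (-70441 - 191363)*(90306 + 236282) = -5256 - (-261804)*326588 = -5256 - 1*(-85502044752) = -5256 + 85502044752 = 85502039496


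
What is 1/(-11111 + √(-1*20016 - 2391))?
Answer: -11111/123476728 - I*√22407/123476728 ≈ -8.9985e-5 - 1.2123e-6*I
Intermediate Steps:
1/(-11111 + √(-1*20016 - 2391)) = 1/(-11111 + √(-20016 - 2391)) = 1/(-11111 + √(-22407)) = 1/(-11111 + I*√22407)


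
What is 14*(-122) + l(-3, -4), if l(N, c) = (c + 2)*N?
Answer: -1702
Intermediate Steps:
l(N, c) = N*(2 + c) (l(N, c) = (2 + c)*N = N*(2 + c))
14*(-122) + l(-3, -4) = 14*(-122) - 3*(2 - 4) = -1708 - 3*(-2) = -1708 + 6 = -1702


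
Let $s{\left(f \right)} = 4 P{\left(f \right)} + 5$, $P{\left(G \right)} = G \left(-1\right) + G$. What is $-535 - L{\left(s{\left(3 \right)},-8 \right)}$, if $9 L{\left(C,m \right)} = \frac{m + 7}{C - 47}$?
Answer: $- \frac{202231}{378} \approx -535.0$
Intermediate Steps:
$P{\left(G \right)} = 0$ ($P{\left(G \right)} = - G + G = 0$)
$s{\left(f \right)} = 5$ ($s{\left(f \right)} = 4 \cdot 0 + 5 = 0 + 5 = 5$)
$L{\left(C,m \right)} = \frac{7 + m}{9 \left(-47 + C\right)}$ ($L{\left(C,m \right)} = \frac{\left(m + 7\right) \frac{1}{C - 47}}{9} = \frac{\left(7 + m\right) \frac{1}{-47 + C}}{9} = \frac{\frac{1}{-47 + C} \left(7 + m\right)}{9} = \frac{7 + m}{9 \left(-47 + C\right)}$)
$-535 - L{\left(s{\left(3 \right)},-8 \right)} = -535 - \frac{7 - 8}{9 \left(-47 + 5\right)} = -535 - \frac{1}{9} \frac{1}{-42} \left(-1\right) = -535 - \frac{1}{9} \left(- \frac{1}{42}\right) \left(-1\right) = -535 - \frac{1}{378} = - \frac{202231}{378}$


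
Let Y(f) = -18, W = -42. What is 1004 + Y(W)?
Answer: 986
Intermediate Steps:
1004 + Y(W) = 1004 - 18 = 986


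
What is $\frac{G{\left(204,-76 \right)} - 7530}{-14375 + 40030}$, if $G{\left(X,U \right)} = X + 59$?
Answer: $- \frac{7267}{25655} \approx -0.28326$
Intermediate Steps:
$G{\left(X,U \right)} = 59 + X$
$\frac{G{\left(204,-76 \right)} - 7530}{-14375 + 40030} = \frac{\left(59 + 204\right) - 7530}{-14375 + 40030} = \frac{263 - 7530}{25655} = \left(-7267\right) \frac{1}{25655} = - \frac{7267}{25655}$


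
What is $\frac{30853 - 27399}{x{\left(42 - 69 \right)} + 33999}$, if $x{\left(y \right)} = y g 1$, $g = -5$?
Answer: $\frac{1727}{17067} \approx 0.10119$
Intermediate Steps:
$x{\left(y \right)} = - 5 y$ ($x{\left(y \right)} = y \left(-5\right) 1 = - 5 y 1 = - 5 y$)
$\frac{30853 - 27399}{x{\left(42 - 69 \right)} + 33999} = \frac{30853 - 27399}{- 5 \left(42 - 69\right) + 33999} = \frac{3454}{\left(-5\right) \left(-27\right) + 33999} = \frac{3454}{135 + 33999} = \frac{3454}{34134} = 3454 \cdot \frac{1}{34134} = \frac{1727}{17067}$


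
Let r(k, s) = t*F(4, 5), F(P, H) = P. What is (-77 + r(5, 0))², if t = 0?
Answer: 5929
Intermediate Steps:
r(k, s) = 0 (r(k, s) = 0*4 = 0)
(-77 + r(5, 0))² = (-77 + 0)² = (-77)² = 5929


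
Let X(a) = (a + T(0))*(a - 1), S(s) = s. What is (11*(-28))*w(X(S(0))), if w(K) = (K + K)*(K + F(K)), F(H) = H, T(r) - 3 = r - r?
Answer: -11088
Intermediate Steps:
T(r) = 3 (T(r) = 3 + (r - r) = 3 + 0 = 3)
X(a) = (-1 + a)*(3 + a) (X(a) = (a + 3)*(a - 1) = (3 + a)*(-1 + a) = (-1 + a)*(3 + a))
w(K) = 4*K**2 (w(K) = (K + K)*(K + K) = (2*K)*(2*K) = 4*K**2)
(11*(-28))*w(X(S(0))) = (11*(-28))*(4*(-3 + 0**2 + 2*0)**2) = -1232*(-3 + 0 + 0)**2 = -1232*(-3)**2 = -1232*9 = -308*36 = -11088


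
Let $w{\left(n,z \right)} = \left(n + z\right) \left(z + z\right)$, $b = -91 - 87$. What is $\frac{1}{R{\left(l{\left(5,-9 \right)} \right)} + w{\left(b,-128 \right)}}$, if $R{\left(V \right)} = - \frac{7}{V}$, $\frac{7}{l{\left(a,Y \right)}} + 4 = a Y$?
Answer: $\frac{1}{78385} \approx 1.2758 \cdot 10^{-5}$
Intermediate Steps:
$l{\left(a,Y \right)} = \frac{7}{-4 + Y a}$ ($l{\left(a,Y \right)} = \frac{7}{-4 + a Y} = \frac{7}{-4 + Y a}$)
$b = -178$
$w{\left(n,z \right)} = 2 z \left(n + z\right)$ ($w{\left(n,z \right)} = \left(n + z\right) 2 z = 2 z \left(n + z\right)$)
$\frac{1}{R{\left(l{\left(5,-9 \right)} \right)} + w{\left(b,-128 \right)}} = \frac{1}{- \frac{7}{7 \frac{1}{-4 - 45}} + 2 \left(-128\right) \left(-178 - 128\right)} = \frac{1}{- \frac{7}{7 \frac{1}{-4 - 45}} + 2 \left(-128\right) \left(-306\right)} = \frac{1}{- \frac{7}{7 \frac{1}{-49}} + 78336} = \frac{1}{- \frac{7}{7 \left(- \frac{1}{49}\right)} + 78336} = \frac{1}{- \frac{7}{- \frac{1}{7}} + 78336} = \frac{1}{\left(-7\right) \left(-7\right) + 78336} = \frac{1}{49 + 78336} = \frac{1}{78385}$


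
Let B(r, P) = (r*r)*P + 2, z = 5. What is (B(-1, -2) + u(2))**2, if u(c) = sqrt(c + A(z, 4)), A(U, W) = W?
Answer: 6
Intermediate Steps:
B(r, P) = 2 + P*r**2 (B(r, P) = r**2*P + 2 = P*r**2 + 2 = 2 + P*r**2)
u(c) = sqrt(4 + c) (u(c) = sqrt(c + 4) = sqrt(4 + c))
(B(-1, -2) + u(2))**2 = ((2 - 2*(-1)**2) + sqrt(4 + 2))**2 = ((2 - 2*1) + sqrt(6))**2 = ((2 - 2) + sqrt(6))**2 = (0 + sqrt(6))**2 = (sqrt(6))**2 = 6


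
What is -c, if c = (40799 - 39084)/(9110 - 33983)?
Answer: 1715/24873 ≈ 0.068950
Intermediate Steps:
c = -1715/24873 (c = 1715/(-24873) = 1715*(-1/24873) = -1715/24873 ≈ -0.068950)
-c = -1*(-1715/24873) = 1715/24873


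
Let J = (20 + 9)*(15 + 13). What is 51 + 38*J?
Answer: 30907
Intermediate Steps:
J = 812 (J = 29*28 = 812)
51 + 38*J = 51 + 38*812 = 51 + 30856 = 30907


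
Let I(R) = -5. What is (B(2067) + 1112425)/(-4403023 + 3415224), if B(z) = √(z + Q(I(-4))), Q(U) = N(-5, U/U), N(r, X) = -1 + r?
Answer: -1112425/987799 - 3*√229/987799 ≈ -1.1262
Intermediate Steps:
Q(U) = -6 (Q(U) = -1 - 5 = -6)
B(z) = √(-6 + z) (B(z) = √(z - 6) = √(-6 + z))
(B(2067) + 1112425)/(-4403023 + 3415224) = (√(-6 + 2067) + 1112425)/(-4403023 + 3415224) = (√2061 + 1112425)/(-987799) = (3*√229 + 1112425)*(-1/987799) = (1112425 + 3*√229)*(-1/987799) = -1112425/987799 - 3*√229/987799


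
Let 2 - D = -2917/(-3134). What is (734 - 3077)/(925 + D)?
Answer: -7342962/2902301 ≈ -2.5300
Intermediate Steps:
D = 3351/3134 (D = 2 - (-2917)/(-3134) = 2 - (-2917)*(-1)/3134 = 2 - 1*2917/3134 = 2 - 2917/3134 = 3351/3134 ≈ 1.0692)
(734 - 3077)/(925 + D) = (734 - 3077)/(925 + 3351/3134) = -2343/2902301/3134 = -2343*3134/2902301 = -7342962/2902301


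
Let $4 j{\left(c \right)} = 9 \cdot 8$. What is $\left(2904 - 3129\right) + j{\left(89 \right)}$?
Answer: $-207$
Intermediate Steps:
$j{\left(c \right)} = 18$ ($j{\left(c \right)} = \frac{9 \cdot 8}{4} = \frac{1}{4} \cdot 72 = 18$)
$\left(2904 - 3129\right) + j{\left(89 \right)} = \left(2904 - 3129\right) + 18 = -225 + 18 = -207$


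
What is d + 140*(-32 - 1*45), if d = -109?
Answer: -10889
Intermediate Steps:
d + 140*(-32 - 1*45) = -109 + 140*(-32 - 1*45) = -109 + 140*(-32 - 45) = -109 + 140*(-77) = -109 - 10780 = -10889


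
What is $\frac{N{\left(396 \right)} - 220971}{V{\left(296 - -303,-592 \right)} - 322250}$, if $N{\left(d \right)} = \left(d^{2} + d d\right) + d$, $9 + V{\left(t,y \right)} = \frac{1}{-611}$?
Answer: $- \frac{56857827}{196900250} \approx -0.28876$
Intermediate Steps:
$V{\left(t,y \right)} = - \frac{5500}{611}$ ($V{\left(t,y \right)} = -9 + \frac{1}{-611} = -9 - \frac{1}{611} = - \frac{5500}{611}$)
$N{\left(d \right)} = d + 2 d^{2}$ ($N{\left(d \right)} = \left(d^{2} + d^{2}\right) + d = 2 d^{2} + d = d + 2 d^{2}$)
$\frac{N{\left(396 \right)} - 220971}{V{\left(296 - -303,-592 \right)} - 322250} = \frac{396 \left(1 + 2 \cdot 396\right) - 220971}{- \frac{5500}{611} - 322250} = \frac{396 \left(1 + 792\right) - 220971}{- \frac{196900250}{611}} = \left(396 \cdot 793 - 220971\right) \left(- \frac{611}{196900250}\right) = \left(314028 - 220971\right) \left(- \frac{611}{196900250}\right) = 93057 \left(- \frac{611}{196900250}\right) = - \frac{56857827}{196900250}$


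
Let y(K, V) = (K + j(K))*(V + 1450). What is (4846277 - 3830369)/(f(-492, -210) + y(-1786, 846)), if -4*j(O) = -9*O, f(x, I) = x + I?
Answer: -507954/6663917 ≈ -0.076225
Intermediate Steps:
f(x, I) = I + x
j(O) = 9*O/4 (j(O) = -(-9)*O/4 = 9*O/4)
y(K, V) = 13*K*(1450 + V)/4 (y(K, V) = (K + 9*K/4)*(V + 1450) = (13*K/4)*(1450 + V) = 13*K*(1450 + V)/4)
(4846277 - 3830369)/(f(-492, -210) + y(-1786, 846)) = (4846277 - 3830369)/((-210 - 492) + (13/4)*(-1786)*(1450 + 846)) = 1015908/(-702 + (13/4)*(-1786)*2296) = 1015908/(-702 - 13327132) = 1015908/(-13327834) = 1015908*(-1/13327834) = -507954/6663917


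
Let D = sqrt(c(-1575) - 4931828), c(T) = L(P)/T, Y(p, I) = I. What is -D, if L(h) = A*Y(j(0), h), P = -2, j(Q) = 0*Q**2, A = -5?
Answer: -I*sqrt(54373403770)/105 ≈ -2220.8*I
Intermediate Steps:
j(Q) = 0
L(h) = -5*h
c(T) = 10/T (c(T) = (-5*(-2))/T = 10/T)
D = I*sqrt(54373403770)/105 (D = sqrt(10/(-1575) - 4931828) = sqrt(10*(-1/1575) - 4931828) = sqrt(-2/315 - 4931828) = sqrt(-1553525822/315) = I*sqrt(54373403770)/105 ≈ 2220.8*I)
-D = -I*sqrt(54373403770)/105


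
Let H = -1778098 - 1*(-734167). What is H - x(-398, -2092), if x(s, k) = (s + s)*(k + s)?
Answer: -3025971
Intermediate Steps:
x(s, k) = 2*s*(k + s) (x(s, k) = (2*s)*(k + s) = 2*s*(k + s))
H = -1043931 (H = -1778098 + 734167 = -1043931)
H - x(-398, -2092) = -1043931 - 2*(-398)*(-2092 - 398) = -1043931 - 2*(-398)*(-2490) = -1043931 - 1*1982040 = -1043931 - 1982040 = -3025971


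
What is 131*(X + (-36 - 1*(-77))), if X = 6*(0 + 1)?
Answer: 6157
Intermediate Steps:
X = 6 (X = 6*1 = 6)
131*(X + (-36 - 1*(-77))) = 131*(6 + (-36 - 1*(-77))) = 131*(6 + (-36 + 77)) = 131*(6 + 41) = 131*47 = 6157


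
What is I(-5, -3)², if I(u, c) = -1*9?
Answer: 81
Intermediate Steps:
I(u, c) = -9
I(-5, -3)² = (-9)² = 81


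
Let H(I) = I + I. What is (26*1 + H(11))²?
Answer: 2304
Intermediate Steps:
H(I) = 2*I
(26*1 + H(11))² = (26*1 + 2*11)² = (26 + 22)² = 48² = 2304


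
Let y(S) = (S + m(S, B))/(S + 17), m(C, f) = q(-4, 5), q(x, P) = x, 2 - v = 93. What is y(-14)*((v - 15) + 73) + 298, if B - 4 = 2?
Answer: 496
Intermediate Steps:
B = 6 (B = 4 + 2 = 6)
v = -91 (v = 2 - 1*93 = 2 - 93 = -91)
m(C, f) = -4
y(S) = (-4 + S)/(17 + S) (y(S) = (S - 4)/(S + 17) = (-4 + S)/(17 + S))
y(-14)*((v - 15) + 73) + 298 = ((-4 - 14)/(17 - 14))*((-91 - 15) + 73) + 298 = (-18/3)*(-106 + 73) + 298 = ((⅓)*(-18))*(-33) + 298 = -6*(-33) + 298 = 198 + 298 = 496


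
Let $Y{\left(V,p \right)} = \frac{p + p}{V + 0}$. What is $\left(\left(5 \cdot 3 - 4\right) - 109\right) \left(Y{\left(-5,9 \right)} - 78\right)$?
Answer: $\frac{39984}{5} \approx 7996.8$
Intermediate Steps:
$Y{\left(V,p \right)} = \frac{2 p}{V}$
$\left(\left(5 \cdot 3 - 4\right) - 109\right) \left(Y{\left(-5,9 \right)} - 78\right) = \left(\left(5 \cdot 3 - 4\right) - 109\right) \left(2 \cdot 9 \frac{1}{-5} - 78\right) = \left(\left(15 - 4\right) - 109\right) \left(2 \cdot 9 \left(- \frac{1}{5}\right) - 78\right) = \left(\left(15 - 4\right) - 109\right) \left(- \frac{18}{5} - 78\right) = \left(11 - 109\right) \left(- \frac{408}{5}\right) = \left(-98\right) \left(- \frac{408}{5}\right) = \frac{39984}{5}$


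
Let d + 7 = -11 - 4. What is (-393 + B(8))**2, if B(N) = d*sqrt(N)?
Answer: 158321 + 34584*sqrt(2) ≈ 2.0723e+5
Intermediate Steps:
d = -22 (d = -7 + (-11 - 4) = -7 - 15 = -22)
B(N) = -22*sqrt(N)
(-393 + B(8))**2 = (-393 - 44*sqrt(2))**2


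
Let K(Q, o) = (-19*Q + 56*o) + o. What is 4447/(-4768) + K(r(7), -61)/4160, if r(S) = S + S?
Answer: -1135817/619840 ≈ -1.8324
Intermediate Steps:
r(S) = 2*S
K(Q, o) = -19*Q + 57*o
4447/(-4768) + K(r(7), -61)/4160 = 4447/(-4768) + (-38*7 + 57*(-61))/4160 = 4447*(-1/4768) + (-19*14 - 3477)*(1/4160) = -4447/4768 + (-266 - 3477)*(1/4160) = -4447/4768 - 3743*1/4160 = -4447/4768 - 3743/4160 = -1135817/619840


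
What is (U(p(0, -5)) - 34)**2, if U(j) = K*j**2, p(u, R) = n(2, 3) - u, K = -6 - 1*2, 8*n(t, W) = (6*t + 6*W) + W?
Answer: 1852321/64 ≈ 28943.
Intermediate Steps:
n(t, W) = 3*t/4 + 7*W/8 (n(t, W) = ((6*t + 6*W) + W)/8 = ((6*W + 6*t) + W)/8 = (6*t + 7*W)/8 = 3*t/4 + 7*W/8)
K = -8 (K = -6 - 2 = -8)
p(u, R) = 33/8 - u (p(u, R) = ((3/4)*2 + (7/8)*3) - u = (3/2 + 21/8) - u = 33/8 - u)
U(j) = -8*j**2
(U(p(0, -5)) - 34)**2 = (-8*(33/8 - 1*0)**2 - 34)**2 = (-8*(33/8 + 0)**2 - 34)**2 = (-8*(33/8)**2 - 34)**2 = (-8*1089/64 - 34)**2 = (-1089/8 - 34)**2 = (-1361/8)**2 = 1852321/64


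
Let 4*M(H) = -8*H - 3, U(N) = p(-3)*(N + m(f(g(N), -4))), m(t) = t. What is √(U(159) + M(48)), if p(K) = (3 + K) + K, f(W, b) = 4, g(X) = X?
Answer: I*√2343/2 ≈ 24.202*I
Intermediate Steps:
p(K) = 3 + 2*K
U(N) = -12 - 3*N (U(N) = (3 + 2*(-3))*(N + 4) = (3 - 6)*(4 + N) = -3*(4 + N) = -12 - 3*N)
M(H) = -¾ - 2*H (M(H) = (-8*H - 3)/4 = (-3 - 8*H)/4 = -¾ - 2*H)
√(U(159) + M(48)) = √((-12 - 3*159) + (-¾ - 2*48)) = √((-12 - 477) + (-¾ - 96)) = √(-489 - 387/4) = √(-2343/4) = I*√2343/2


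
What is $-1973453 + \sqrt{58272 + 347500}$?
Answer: $-1973453 + 2 \sqrt{101443} \approx -1.9728 \cdot 10^{6}$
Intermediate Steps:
$-1973453 + \sqrt{58272 + 347500} = -1973453 + \sqrt{405772} = -1973453 + 2 \sqrt{101443}$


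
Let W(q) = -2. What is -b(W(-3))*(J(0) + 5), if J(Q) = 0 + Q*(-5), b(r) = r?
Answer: 10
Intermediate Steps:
J(Q) = -5*Q (J(Q) = 0 - 5*Q = -5*Q)
-b(W(-3))*(J(0) + 5) = -(-2)*(-5*0 + 5) = -(-2)*(0 + 5) = -(-2)*5 = -1*(-10) = 10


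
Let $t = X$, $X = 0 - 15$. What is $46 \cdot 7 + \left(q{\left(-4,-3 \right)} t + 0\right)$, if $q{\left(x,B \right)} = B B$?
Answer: $187$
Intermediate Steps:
$X = -15$ ($X = 0 - 15 = -15$)
$t = -15$
$q{\left(x,B \right)} = B^{2}$
$46 \cdot 7 + \left(q{\left(-4,-3 \right)} t + 0\right) = 46 \cdot 7 + \left(\left(-3\right)^{2} \left(-15\right) + 0\right) = 322 + \left(9 \left(-15\right) + 0\right) = 322 + \left(-135 + 0\right) = 322 - 135 = 187$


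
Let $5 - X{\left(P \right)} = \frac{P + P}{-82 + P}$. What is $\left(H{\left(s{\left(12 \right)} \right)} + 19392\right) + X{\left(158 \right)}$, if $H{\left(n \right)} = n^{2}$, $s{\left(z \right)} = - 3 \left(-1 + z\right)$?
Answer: $\frac{389155}{19} \approx 20482.0$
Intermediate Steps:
$s{\left(z \right)} = 3 - 3 z$
$X{\left(P \right)} = 5 - \frac{2 P}{-82 + P}$ ($X{\left(P \right)} = 5 - \frac{P + P}{-82 + P} = 5 - \frac{2 P}{-82 + P}$)
$\left(H{\left(s{\left(12 \right)} \right)} + 19392\right) + X{\left(158 \right)} = \left(\left(3 - 36\right)^{2} + 19392\right) + \frac{-410 + 3 \cdot 158}{-82 + 158} = \left(\left(3 - 36\right)^{2} + 19392\right) + \frac{-410 + 474}{76} = \left(\left(-33\right)^{2} + 19392\right) + \frac{1}{76} \cdot 64 = \left(1089 + 19392\right) + \frac{16}{19} = 20481 + \frac{16}{19} = \frac{389155}{19}$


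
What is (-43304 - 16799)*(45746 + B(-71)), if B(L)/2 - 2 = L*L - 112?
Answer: -3342207624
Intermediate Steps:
B(L) = -220 + 2*L**2 (B(L) = 4 + 2*(L*L - 112) = 4 + 2*(L**2 - 112) = 4 + 2*(-112 + L**2) = 4 + (-224 + 2*L**2) = -220 + 2*L**2)
(-43304 - 16799)*(45746 + B(-71)) = (-43304 - 16799)*(45746 + (-220 + 2*(-71)**2)) = -60103*(45746 + (-220 + 2*5041)) = -60103*(45746 + (-220 + 10082)) = -60103*(45746 + 9862) = -60103*55608 = -3342207624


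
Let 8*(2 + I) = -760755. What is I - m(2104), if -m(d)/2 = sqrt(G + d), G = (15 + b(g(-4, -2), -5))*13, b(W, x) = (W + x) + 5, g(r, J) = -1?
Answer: -760771/8 + 6*sqrt(254) ≈ -95001.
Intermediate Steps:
b(W, x) = 5 + W + x
I = -760771/8 (I = -2 + (1/8)*(-760755) = -2 - 760755/8 = -760771/8 ≈ -95096.)
G = 182 (G = (15 + (5 - 1 - 5))*13 = (15 - 1)*13 = 14*13 = 182)
m(d) = -2*sqrt(182 + d)
I - m(2104) = -760771/8 - (-2)*sqrt(182 + 2104) = -760771/8 - (-2)*sqrt(2286) = -760771/8 - (-2)*3*sqrt(254) = -760771/8 - (-6)*sqrt(254) = -760771/8 + 6*sqrt(254)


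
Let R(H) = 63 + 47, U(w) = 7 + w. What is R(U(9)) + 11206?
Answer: 11316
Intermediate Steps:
R(H) = 110
R(U(9)) + 11206 = 110 + 11206 = 11316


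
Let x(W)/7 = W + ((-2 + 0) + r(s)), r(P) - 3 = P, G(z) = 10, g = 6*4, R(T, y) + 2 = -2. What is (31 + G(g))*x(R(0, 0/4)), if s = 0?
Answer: -861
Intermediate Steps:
R(T, y) = -4 (R(T, y) = -2 - 2 = -4)
g = 24
r(P) = 3 + P
x(W) = 7 + 7*W (x(W) = 7*(W + ((-2 + 0) + (3 + 0))) = 7*(W + (-2 + 3)) = 7*(W + 1) = 7*(1 + W) = 7 + 7*W)
(31 + G(g))*x(R(0, 0/4)) = (31 + 10)*(7 + 7*(-4)) = 41*(7 - 28) = 41*(-21) = -861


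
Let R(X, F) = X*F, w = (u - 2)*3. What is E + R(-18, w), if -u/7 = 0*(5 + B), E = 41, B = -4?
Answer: 149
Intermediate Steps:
u = 0 (u = -0*(5 - 4) = -0 = -7*0 = 0)
w = -6 (w = (0 - 2)*3 = -2*3 = -6)
R(X, F) = F*X
E + R(-18, w) = 41 - 6*(-18) = 41 + 108 = 149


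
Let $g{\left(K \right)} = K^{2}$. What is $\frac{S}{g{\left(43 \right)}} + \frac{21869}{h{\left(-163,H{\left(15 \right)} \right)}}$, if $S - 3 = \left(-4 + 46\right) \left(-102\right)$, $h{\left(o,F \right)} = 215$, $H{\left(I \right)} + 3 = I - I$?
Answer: $\frac{918962}{9245} \approx 99.401$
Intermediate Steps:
$H{\left(I \right)} = -3$ ($H{\left(I \right)} = -3 + \left(I - I\right) = -3 + 0 = -3$)
$S = -4281$ ($S = 3 + \left(-4 + 46\right) \left(-102\right) = 3 + 42 \left(-102\right) = 3 - 4284 = -4281$)
$\frac{S}{g{\left(43 \right)}} + \frac{21869}{h{\left(-163,H{\left(15 \right)} \right)}} = - \frac{4281}{43^{2}} + \frac{21869}{215} = - \frac{4281}{1849} + 21869 \cdot \frac{1}{215} = \left(-4281\right) \frac{1}{1849} + \frac{21869}{215} = - \frac{4281}{1849} + \frac{21869}{215} = \frac{918962}{9245}$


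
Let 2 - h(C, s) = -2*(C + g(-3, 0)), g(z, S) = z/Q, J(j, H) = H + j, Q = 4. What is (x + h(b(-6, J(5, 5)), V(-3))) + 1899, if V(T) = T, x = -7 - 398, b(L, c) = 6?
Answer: 3013/2 ≈ 1506.5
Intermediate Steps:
g(z, S) = z/4
x = -405
h(C, s) = ½ + 2*C (h(C, s) = 2 - (-2)*(C + (¼)*(-3)) = 2 - (-2)*(C - ¾) = 2 - (-2)*(-¾ + C) = 2 - (3/2 - 2*C) = 2 + (-3/2 + 2*C) = ½ + 2*C)
(x + h(b(-6, J(5, 5)), V(-3))) + 1899 = (-405 + (½ + 2*6)) + 1899 = (-405 + (½ + 12)) + 1899 = (-405 + 25/2) + 1899 = -785/2 + 1899 = 3013/2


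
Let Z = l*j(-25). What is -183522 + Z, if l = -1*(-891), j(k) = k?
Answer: -205797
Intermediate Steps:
l = 891
Z = -22275 (Z = 891*(-25) = -22275)
-183522 + Z = -183522 - 22275 = -205797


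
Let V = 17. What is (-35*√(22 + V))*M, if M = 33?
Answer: -1155*√39 ≈ -7213.0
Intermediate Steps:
(-35*√(22 + V))*M = -35*√(22 + 17)*33 = -35*√39*33 = -1155*√39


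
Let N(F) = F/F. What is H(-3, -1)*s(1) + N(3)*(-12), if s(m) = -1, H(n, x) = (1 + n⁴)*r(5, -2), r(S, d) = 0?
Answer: -12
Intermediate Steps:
H(n, x) = 0 (H(n, x) = (1 + n⁴)*0 = 0)
N(F) = 1
H(-3, -1)*s(1) + N(3)*(-12) = 0*(-1) + 1*(-12) = 0 - 12 = -12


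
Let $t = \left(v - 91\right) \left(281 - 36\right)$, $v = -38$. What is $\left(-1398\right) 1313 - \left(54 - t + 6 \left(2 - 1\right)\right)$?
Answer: $-1867239$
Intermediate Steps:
$t = -31605$ ($t = \left(-38 - 91\right) \left(281 - 36\right) = \left(-129\right) 245 = -31605$)
$\left(-1398\right) 1313 - \left(54 - t + 6 \left(2 - 1\right)\right) = \left(-1398\right) 1313 - \left(31659 + 6 \left(2 - 1\right)\right) = -1835574 - 31665 = -1867239$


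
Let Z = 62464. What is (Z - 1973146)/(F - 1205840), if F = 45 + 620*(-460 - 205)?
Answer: 636894/539365 ≈ 1.1808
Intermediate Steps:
F = -412255 (F = 45 + 620*(-665) = 45 - 412300 = -412255)
(Z - 1973146)/(F - 1205840) = (62464 - 1973146)/(-412255 - 1205840) = -1910682/(-1618095) = -1910682*(-1/1618095) = 636894/539365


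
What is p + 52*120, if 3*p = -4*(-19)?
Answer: 18796/3 ≈ 6265.3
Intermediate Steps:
p = 76/3 (p = (-4*(-19))/3 = (⅓)*76 = 76/3 ≈ 25.333)
p + 52*120 = 76/3 + 52*120 = 76/3 + 6240 = 18796/3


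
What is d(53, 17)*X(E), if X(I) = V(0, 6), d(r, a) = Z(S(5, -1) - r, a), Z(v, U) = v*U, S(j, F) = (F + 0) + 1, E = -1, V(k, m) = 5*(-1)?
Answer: 4505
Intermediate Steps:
V(k, m) = -5
S(j, F) = 1 + F (S(j, F) = F + 1 = 1 + F)
Z(v, U) = U*v
d(r, a) = -a*r (d(r, a) = a*((1 - 1) - r) = a*(0 - r) = a*(-r) = -a*r)
X(I) = -5
d(53, 17)*X(E) = -1*17*53*(-5) = -901*(-5) = 4505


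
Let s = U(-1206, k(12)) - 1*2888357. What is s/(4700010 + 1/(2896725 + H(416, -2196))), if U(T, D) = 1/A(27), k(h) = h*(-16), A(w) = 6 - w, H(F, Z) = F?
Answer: -175727530131218/285948425099631 ≈ -0.61454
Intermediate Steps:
k(h) = -16*h
U(T, D) = -1/21 (U(T, D) = 1/(6 - 1*27) = 1/(6 - 27) = 1/(-21) = -1/21)
s = -60655498/21 (s = -1/21 - 1*2888357 = -1/21 - 2888357 = -60655498/21 ≈ -2.8884e+6)
s/(4700010 + 1/(2896725 + H(416, -2196))) = -60655498/(21*(4700010 + 1/(2896725 + 416))) = -60655498/(21*(4700010 + 1/2897141)) = -60655498/(21*13616591671411/2897141) = -60655498/21*2897141/13616591671411 = -175727530131218/285948425099631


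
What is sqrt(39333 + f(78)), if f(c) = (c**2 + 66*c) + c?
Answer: 3*sqrt(5627) ≈ 225.04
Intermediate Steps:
f(c) = c**2 + 67*c
sqrt(39333 + f(78)) = sqrt(39333 + 78*(67 + 78)) = sqrt(39333 + 78*145) = sqrt(39333 + 11310) = sqrt(50643) = 3*sqrt(5627)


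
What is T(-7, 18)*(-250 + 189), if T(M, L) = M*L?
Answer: 7686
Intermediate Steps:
T(M, L) = L*M
T(-7, 18)*(-250 + 189) = (18*(-7))*(-250 + 189) = -126*(-61) = 7686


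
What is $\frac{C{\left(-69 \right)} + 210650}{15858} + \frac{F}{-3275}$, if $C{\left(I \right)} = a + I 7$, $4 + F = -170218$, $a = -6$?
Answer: $\frac{3387657751}{51934950} \approx 65.229$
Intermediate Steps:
$F = -170222$ ($F = -4 - 170218 = -170222$)
$C{\left(I \right)} = -6 + 7 I$ ($C{\left(I \right)} = -6 + I 7 = -6 + 7 I$)
$\frac{C{\left(-69 \right)} + 210650}{15858} + \frac{F}{-3275} = \frac{\left(-6 + 7 \left(-69\right)\right) + 210650}{15858} - \frac{170222}{-3275} = \left(\left(-6 - 483\right) + 210650\right) \frac{1}{15858} - - \frac{170222}{3275} = \left(-489 + 210650\right) \frac{1}{15858} + \frac{170222}{3275} = 210161 \cdot \frac{1}{15858} + \frac{170222}{3275} = \frac{210161}{15858} + \frac{170222}{3275} = \frac{3387657751}{51934950}$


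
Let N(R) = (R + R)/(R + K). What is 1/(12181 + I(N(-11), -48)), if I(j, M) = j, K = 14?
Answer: 3/36521 ≈ 8.2145e-5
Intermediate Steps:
N(R) = 2*R/(14 + R) (N(R) = (R + R)/(R + 14) = (2*R)/(14 + R) = 2*R/(14 + R))
1/(12181 + I(N(-11), -48)) = 1/(12181 + 2*(-11)/(14 - 11)) = 1/(12181 + 2*(-11)/3) = 1/(12181 + 2*(-11)*(1/3)) = 1/(12181 - 22/3) = 1/(36521/3) = 3/36521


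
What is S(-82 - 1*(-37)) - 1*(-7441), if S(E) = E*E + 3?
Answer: 9469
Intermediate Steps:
S(E) = 3 + E**2 (S(E) = E**2 + 3 = 3 + E**2)
S(-82 - 1*(-37)) - 1*(-7441) = (3 + (-82 - 1*(-37))**2) - 1*(-7441) = (3 + (-82 + 37)**2) + 7441 = (3 + (-45)**2) + 7441 = (3 + 2025) + 7441 = 2028 + 7441 = 9469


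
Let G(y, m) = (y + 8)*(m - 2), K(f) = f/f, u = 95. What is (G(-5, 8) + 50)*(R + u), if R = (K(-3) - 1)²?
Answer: 6460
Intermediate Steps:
K(f) = 1
G(y, m) = (-2 + m)*(8 + y) (G(y, m) = (8 + y)*(-2 + m) = (-2 + m)*(8 + y))
R = 0 (R = (1 - 1)² = 0² = 0)
(G(-5, 8) + 50)*(R + u) = ((-16 - 2*(-5) + 8*8 + 8*(-5)) + 50)*(0 + 95) = ((-16 + 10 + 64 - 40) + 50)*95 = (18 + 50)*95 = 68*95 = 6460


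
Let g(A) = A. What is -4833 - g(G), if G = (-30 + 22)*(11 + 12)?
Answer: -4649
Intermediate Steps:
G = -184 (G = -8*23 = -184)
-4833 - g(G) = -4833 - 1*(-184) = -4833 + 184 = -4649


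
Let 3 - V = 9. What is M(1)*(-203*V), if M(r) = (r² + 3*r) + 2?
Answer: 7308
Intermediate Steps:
M(r) = 2 + r² + 3*r
V = -6 (V = 3 - 1*9 = 3 - 9 = -6)
M(1)*(-203*V) = (2 + 1² + 3*1)*(-203*(-6)) = (2 + 1 + 3)*1218 = 6*1218 = 7308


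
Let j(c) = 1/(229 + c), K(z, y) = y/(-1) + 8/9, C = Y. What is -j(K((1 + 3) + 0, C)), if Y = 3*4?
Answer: -9/1961 ≈ -0.0045895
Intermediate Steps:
Y = 12
C = 12
K(z, y) = 8/9 - y (K(z, y) = y*(-1) + 8*(⅑) = -y + 8/9 = 8/9 - y)
-j(K((1 + 3) + 0, C)) = -1/(229 + (8/9 - 1*12)) = -1/(229 + (8/9 - 12)) = -1/(229 - 100/9) = -1/1961/9 = -1*9/1961 = -9/1961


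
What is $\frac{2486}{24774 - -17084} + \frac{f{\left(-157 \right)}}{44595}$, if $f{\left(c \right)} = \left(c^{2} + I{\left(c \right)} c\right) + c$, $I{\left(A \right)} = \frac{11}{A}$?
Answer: $\frac{568254872}{933328755} \approx 0.60885$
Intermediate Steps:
$f{\left(c \right)} = 11 + c + c^{2}$ ($f{\left(c \right)} = \left(c^{2} + \frac{11}{c} c\right) + c = \left(c^{2} + 11\right) + c = \left(11 + c^{2}\right) + c = 11 + c + c^{2}$)
$\frac{2486}{24774 - -17084} + \frac{f{\left(-157 \right)}}{44595} = \frac{2486}{24774 - -17084} + \frac{11 - 157 \left(1 - 157\right)}{44595} = \frac{2486}{24774 + 17084} + \left(11 - -24492\right) \frac{1}{44595} = \frac{2486}{41858} + \left(11 + 24492\right) \frac{1}{44595} = 2486 \cdot \frac{1}{41858} + 24503 \cdot \frac{1}{44595} = \frac{1243}{20929} + \frac{24503}{44595} = \frac{568254872}{933328755}$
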